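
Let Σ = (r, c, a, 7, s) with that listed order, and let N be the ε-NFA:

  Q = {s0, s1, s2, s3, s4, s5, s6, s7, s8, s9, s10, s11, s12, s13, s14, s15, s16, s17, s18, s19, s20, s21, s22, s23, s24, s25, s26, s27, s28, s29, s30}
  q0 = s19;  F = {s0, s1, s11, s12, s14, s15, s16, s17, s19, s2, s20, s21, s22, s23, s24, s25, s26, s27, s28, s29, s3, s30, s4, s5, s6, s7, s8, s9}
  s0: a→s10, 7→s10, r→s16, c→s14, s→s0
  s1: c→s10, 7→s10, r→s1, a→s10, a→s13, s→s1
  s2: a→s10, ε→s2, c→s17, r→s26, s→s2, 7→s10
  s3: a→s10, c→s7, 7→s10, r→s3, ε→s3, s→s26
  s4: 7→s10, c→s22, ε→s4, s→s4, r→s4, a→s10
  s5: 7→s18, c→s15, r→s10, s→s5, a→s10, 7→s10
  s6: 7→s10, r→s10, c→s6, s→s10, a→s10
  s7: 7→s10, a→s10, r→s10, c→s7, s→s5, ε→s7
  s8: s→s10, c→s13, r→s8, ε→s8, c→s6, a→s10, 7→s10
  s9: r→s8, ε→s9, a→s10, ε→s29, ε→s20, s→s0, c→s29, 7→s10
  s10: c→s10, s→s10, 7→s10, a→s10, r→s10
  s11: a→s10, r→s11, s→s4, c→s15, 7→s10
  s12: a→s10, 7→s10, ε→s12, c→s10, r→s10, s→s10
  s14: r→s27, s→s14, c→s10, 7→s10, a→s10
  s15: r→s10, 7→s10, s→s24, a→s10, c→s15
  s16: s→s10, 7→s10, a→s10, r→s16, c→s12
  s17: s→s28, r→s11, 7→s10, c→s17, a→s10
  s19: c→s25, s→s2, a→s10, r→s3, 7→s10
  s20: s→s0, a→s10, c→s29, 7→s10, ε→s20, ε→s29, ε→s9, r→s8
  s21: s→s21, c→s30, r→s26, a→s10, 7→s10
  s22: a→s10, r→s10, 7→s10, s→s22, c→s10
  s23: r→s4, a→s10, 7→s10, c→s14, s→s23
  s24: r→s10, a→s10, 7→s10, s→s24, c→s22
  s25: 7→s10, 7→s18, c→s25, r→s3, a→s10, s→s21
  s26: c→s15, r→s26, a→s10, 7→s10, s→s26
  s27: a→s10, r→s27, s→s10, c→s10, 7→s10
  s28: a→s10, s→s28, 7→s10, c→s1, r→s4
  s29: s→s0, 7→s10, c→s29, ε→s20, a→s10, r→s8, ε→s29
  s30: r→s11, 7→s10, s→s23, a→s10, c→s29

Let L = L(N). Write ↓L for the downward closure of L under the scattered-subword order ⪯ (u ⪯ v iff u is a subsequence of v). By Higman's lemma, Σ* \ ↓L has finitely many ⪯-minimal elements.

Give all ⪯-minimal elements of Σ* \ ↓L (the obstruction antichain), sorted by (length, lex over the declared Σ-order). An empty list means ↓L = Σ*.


Antichain: [a, 7, rcr, scscc, csccrs].

|Q|=31, |F|=28, |δ|=163 (14 ε).
min D↑ (27 st, q0=0, F={3}): 0:r→1,c→2,a→3,7→3,s→4 1:r→1,c→5,a→3,7→3,s→6 2:r→1,c→2,a→3,7→3,s→7 3:r→3,c→3,a→3,7→3,s→3 4:r→6,c→8,a→3,7→3,s→4 5:r→3,c→5,a→3,7→3,s→9 6:r→6,c→10,a→3,7→3,s→6 7:r→6,c→11,a→3,7→3,s→7 8:r→12,c→8,a→3,7→3,s→13 9:r→3,c→10,a→3,7→3,s→9 10:r→3,c→10,a→3,7→3,s→14 11:r→12,c→15,a→3,7→3,s→16 12:r→12,c→10,a→3,7→3,s→17 13:r→17,c→18,a→3,7→3,s→13 14:r→3,c→19,a→3,7→3,s→14 15:r→20,c→15,a→3,7→3,s→21 16:r→17,c→22,a→3,7→3,s→16 17:r→17,c→19,a→3,7→3,s→17 18:r→18,c→3,a→3,7→3,s→18 19:r→3,c→3,a→3,7→3,s→19 20:r→20,c→23,a→3,7→3,s→3 21:r→24,c→22,a→3,7→3,s→21 22:r→25,c→3,a→3,7→3,s→22 23:r→3,c→23,a→3,7→3,s→3 24:r→24,c→26,a→3,7→3,s→3 25:r→25,c→3,a→3,7→3,s→3 26:r→3,c→3,a→3,7→3,s→3.
'a': run [31, 2] end={s10,s13} ∉↓L; 1/1 deletions ∈↓L.
'7': run [31, 2] end={s10,s18} — reject; 1/1 deletions ∈↓L.
'rcr': N↓-sim [31, 18, 10, 1] end={s10} ∉↓L; 3/3 deletions ∈↓L.
'scscc': N↓-sim [31, 27, 22, 13, 7, 1] end={s10} ∉↓L; 5/5 single-dels accept.
'csccrs': run [31, 29, 25, 20, 15, 7, 1] end={s10} rej; 6/6 deletions ∈↓L.
5 words, ⪯-incomp.


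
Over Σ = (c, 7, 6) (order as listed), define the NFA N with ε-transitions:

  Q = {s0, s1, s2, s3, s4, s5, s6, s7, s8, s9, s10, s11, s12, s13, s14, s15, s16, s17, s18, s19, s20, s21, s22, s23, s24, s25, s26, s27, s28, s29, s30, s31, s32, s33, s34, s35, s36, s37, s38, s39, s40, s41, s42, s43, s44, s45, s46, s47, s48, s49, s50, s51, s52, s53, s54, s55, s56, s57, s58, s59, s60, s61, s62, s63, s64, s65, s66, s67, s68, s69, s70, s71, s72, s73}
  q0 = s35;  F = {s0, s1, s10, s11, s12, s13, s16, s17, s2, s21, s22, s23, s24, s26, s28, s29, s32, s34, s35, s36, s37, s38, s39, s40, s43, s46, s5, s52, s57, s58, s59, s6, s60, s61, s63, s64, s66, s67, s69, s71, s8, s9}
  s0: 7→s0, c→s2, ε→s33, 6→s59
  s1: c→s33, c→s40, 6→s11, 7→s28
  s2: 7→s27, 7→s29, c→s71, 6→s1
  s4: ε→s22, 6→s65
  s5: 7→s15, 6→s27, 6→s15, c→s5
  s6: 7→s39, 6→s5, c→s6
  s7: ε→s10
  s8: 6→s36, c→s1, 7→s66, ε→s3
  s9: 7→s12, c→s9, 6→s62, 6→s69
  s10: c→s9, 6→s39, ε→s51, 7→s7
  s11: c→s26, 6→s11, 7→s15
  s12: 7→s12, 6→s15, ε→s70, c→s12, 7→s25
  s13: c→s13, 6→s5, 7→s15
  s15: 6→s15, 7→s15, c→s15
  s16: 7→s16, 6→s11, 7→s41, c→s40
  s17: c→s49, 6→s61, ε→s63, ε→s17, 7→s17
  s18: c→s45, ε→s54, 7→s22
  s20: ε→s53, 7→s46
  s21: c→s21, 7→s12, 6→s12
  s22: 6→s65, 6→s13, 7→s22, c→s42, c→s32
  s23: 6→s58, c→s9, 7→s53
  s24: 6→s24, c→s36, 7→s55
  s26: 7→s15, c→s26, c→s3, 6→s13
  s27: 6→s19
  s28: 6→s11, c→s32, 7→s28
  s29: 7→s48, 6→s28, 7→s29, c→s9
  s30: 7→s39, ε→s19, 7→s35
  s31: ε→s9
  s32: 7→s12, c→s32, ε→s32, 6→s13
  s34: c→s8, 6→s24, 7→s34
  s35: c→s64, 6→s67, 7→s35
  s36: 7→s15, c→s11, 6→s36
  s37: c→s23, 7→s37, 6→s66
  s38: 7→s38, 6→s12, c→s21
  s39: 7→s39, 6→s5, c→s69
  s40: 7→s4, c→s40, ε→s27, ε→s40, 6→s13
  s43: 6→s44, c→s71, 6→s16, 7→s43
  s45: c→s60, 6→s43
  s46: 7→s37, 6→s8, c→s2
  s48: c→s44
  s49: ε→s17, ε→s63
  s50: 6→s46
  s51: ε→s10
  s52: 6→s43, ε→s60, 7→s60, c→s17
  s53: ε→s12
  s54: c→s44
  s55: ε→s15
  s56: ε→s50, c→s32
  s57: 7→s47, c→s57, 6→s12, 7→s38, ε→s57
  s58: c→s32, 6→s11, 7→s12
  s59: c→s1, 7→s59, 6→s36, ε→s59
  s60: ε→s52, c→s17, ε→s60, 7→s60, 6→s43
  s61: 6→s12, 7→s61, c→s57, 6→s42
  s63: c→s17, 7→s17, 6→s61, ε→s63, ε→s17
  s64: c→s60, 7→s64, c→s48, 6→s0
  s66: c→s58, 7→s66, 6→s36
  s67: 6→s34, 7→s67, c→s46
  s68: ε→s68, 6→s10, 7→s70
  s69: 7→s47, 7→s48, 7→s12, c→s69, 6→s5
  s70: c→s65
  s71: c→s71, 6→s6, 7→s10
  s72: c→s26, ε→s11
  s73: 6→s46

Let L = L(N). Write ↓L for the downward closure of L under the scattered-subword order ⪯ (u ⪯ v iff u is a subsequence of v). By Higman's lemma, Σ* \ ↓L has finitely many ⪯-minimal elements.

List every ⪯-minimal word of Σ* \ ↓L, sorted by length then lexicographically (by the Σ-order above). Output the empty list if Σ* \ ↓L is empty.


A = [6667, ccc666, 6c7c76].

|Q|=74, |F|=42, |δ|=193 (30 ε).
min D↑ (41 st, q0=0, F={22}): 0:c→1,7→0,6→2 1:c→3,7→1,6→4 2:c→5,7→2,6→6 3:c→7,7→3,6→8 4:c→9,7→4,6→10 5:c→9,7→11,6→12 6:c→12,7→6,6→13 7:c→7,7→7,6→14 8:c→15,7→8,6→16 9:c→15,7→17,6→18 10:c→18,7→10,6→19 11:c→20,7→11,6→21 12:c→18,7→21,6→19 13:c→19,7→22,6→13 14:c→23,7→14,6→24 15:c→15,7→25,6→26 16:c→27,7→16,6→28 17:c→29,7→17,6→30 18:c→27,7→30,6→28 19:c→28,7→22,6→19 20:c→29,7→24,6→31 21:c→31,7→21,6→19 22:c→22,7→22,6→22 23:c→23,7→32,6→24 24:c→24,7→24,6→22 25:c→29,7→25,6→33 26:c→26,7→33,6→34 27:c→27,7→35,6→36 28:c→37,7→22,6→28 29:c→29,7→24,6→38 30:c→39,7→30,6→28 31:c→39,7→24,6→28 32:c→40,7→32,6→24 33:c→38,7→33,6→34 34:c→34,7→22,6→22 35:c→39,7→35,6→36 36:c→36,7→22,6→34 37:c→37,7→22,6→36 38:c→38,7→24,6→34 39:c→39,7→24,6→36 40:c→40,7→24,6→24.
'6667': |S_i|=[62, 55, 37, 12, 2] end={s15,s55} rej; 4/4 single-dels accept.
'ccc666': N↓-sim [62, 57, 49, 36, 21, 9, 3] end={s15,s19,s27} ∉↓L; 6/6 del acc.
'6c7c76': run [62, 55, 45, 36, 24, 9, 1] end={s15} ∉↓L; 6/6 deletions ∈↓L.
3 words, ⪯-incomp.


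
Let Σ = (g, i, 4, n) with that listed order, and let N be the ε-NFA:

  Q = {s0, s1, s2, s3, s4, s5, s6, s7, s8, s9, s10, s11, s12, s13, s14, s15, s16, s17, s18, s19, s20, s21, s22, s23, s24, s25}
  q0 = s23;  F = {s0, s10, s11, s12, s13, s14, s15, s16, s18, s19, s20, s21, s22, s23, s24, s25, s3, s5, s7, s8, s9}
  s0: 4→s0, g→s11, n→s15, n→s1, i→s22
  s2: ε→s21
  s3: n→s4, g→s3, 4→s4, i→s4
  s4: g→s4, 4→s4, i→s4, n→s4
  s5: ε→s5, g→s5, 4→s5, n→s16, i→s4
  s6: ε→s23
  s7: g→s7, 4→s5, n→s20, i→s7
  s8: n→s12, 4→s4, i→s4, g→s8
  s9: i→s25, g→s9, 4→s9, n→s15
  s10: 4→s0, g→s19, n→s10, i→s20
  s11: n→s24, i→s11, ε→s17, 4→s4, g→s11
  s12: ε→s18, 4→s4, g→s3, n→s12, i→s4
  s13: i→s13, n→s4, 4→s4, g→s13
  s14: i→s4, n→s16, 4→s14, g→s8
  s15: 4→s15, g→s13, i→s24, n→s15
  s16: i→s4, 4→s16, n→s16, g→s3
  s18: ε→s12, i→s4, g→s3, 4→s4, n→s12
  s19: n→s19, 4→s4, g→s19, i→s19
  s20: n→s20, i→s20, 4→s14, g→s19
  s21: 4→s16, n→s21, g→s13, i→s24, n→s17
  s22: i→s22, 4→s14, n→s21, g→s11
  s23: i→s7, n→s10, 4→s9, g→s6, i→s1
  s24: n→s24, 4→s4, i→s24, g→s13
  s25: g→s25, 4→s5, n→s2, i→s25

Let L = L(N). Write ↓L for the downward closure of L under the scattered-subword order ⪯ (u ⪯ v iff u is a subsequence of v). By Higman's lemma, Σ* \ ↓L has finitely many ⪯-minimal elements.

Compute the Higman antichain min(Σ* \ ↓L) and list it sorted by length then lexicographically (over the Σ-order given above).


|Q|=26, |F|=21, |δ|=97 (6 ε).
min D↑ (21 st, q0=0, F={10}): 0:g→0,i→1,4→2,n→3 1:g→1,i→1,4→4,n→5 2:g→2,i→6,4→2,n→7 3:g→8,i→5,4→9,n→3 4:g→4,i→10,4→4,n→11 5:g→8,i→5,4→12,n→5 6:g→6,i→6,4→4,n→13 7:g→14,i→15,4→7,n→7 8:g→8,i→8,4→10,n→8 9:g→16,i→17,4→9,n→7 10:g→10,i→10,4→10,n→10 11:g→18,i→10,4→11,n→11 12:g→19,i→10,4→12,n→11 13:g→14,i→15,4→11,n→13 14:g→14,i→14,4→10,n→10 15:g→14,i→15,4→10,n→15 16:g→16,i→16,4→10,n→15 17:g→16,i→17,4→12,n→13 18:g→18,i→10,4→10,n→10 19:g→19,i→10,4→10,n→20 20:g→18,i→10,4→10,n→20.
'i4i': run [26, 20, 8, 1] end={s4} rej; 3/3 deletions ∈↓L.
'ng4': N↓-sim [26, 20, 10, 1] end={s4} ∉↓L; 3/3 single-dels accept.
'4ngn': run [26, 20, 12, 3, 1] end={s4} ∉↓L; 4/4 single-dels accept.
'4ni4': |S_i|=[26, 20, 12, 3, 1] end={s4} — reject; 4/4 single-dels accept.
4 words, ⪯-incomp.

Antichain: [i4i, ng4, 4ngn, 4ni4].


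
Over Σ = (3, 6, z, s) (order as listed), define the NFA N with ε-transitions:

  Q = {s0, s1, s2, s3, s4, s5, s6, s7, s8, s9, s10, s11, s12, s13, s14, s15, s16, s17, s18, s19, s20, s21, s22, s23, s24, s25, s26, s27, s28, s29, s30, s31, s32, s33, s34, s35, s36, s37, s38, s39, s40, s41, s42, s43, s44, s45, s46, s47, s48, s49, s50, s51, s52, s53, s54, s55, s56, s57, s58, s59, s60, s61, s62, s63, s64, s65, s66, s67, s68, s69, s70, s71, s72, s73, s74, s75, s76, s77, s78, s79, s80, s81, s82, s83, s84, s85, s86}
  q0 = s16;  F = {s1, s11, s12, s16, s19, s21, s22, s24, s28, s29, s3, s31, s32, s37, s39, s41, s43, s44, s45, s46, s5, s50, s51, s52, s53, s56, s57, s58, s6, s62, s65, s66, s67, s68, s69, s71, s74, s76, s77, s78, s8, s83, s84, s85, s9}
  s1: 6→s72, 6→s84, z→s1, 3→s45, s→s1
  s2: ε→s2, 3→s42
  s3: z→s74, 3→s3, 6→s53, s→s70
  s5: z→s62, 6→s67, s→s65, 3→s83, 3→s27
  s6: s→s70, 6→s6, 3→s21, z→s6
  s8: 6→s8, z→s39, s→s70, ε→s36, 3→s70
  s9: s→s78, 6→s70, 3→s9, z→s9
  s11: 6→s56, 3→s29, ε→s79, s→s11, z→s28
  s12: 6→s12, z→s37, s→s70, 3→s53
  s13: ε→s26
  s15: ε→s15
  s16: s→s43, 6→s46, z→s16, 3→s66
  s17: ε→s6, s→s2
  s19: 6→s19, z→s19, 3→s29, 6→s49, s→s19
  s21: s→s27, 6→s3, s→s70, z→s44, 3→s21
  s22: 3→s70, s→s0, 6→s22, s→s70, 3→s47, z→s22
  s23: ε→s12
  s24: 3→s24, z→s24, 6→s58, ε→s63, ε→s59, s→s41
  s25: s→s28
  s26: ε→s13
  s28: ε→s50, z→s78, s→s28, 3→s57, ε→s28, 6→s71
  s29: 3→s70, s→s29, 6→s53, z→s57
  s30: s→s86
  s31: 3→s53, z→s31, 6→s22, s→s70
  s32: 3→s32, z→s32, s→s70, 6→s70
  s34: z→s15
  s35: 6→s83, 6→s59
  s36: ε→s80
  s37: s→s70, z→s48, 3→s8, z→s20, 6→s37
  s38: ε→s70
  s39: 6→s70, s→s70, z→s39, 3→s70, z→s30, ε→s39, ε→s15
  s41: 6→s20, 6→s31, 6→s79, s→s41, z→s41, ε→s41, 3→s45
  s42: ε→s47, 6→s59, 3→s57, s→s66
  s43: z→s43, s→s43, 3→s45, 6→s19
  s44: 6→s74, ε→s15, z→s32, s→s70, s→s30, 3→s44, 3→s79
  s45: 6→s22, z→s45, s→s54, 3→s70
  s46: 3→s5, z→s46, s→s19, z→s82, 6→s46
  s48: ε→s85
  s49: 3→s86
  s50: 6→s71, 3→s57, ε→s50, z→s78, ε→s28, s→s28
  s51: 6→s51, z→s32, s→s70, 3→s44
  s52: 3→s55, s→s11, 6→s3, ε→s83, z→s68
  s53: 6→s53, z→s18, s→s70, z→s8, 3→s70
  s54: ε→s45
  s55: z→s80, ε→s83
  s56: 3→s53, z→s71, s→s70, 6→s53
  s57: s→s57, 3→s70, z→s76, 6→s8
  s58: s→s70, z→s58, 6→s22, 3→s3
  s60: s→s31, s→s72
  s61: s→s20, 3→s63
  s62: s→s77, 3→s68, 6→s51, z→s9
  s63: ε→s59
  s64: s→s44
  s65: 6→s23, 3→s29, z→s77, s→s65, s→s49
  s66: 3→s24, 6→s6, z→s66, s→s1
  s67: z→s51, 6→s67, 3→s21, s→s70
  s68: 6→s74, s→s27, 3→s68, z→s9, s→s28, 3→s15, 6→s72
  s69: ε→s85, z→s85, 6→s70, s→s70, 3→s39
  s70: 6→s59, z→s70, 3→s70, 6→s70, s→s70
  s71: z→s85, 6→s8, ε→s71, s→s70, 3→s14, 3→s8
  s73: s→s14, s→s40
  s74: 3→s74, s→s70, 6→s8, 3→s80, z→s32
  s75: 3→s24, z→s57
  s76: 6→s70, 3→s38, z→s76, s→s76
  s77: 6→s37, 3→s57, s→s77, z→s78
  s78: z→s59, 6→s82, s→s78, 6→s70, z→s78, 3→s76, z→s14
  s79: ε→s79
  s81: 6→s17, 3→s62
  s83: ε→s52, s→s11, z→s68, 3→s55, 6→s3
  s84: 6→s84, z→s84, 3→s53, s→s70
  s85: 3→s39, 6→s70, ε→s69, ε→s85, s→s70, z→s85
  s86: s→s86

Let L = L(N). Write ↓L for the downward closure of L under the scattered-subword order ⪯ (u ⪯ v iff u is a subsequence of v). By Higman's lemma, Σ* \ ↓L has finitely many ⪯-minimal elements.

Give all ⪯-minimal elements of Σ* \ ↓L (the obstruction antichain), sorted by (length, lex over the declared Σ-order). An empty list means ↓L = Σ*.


|Q|=87, |F|=45, |δ|=264 (32 ε).
min D↑ (43 st, q0=0, F={13}): 0:3→1,6→2,z→0,s→3 1:3→4,6→5,z→1,s→6 2:3→7,6→2,z→2,s→8 3:3→9,6→8,z→3,s→3 4:3→4,6→10,z→4,s→11 5:3→12,6→5,z→5,s→13 6:3→9,6→14,z→6,s→6 7:3→15,6→16,z→17,s→18 8:3→19,6→8,z→8,s→8 9:3→13,6→20,z→9,s→9 10:3→21,6→20,z→10,s→13 11:3→9,6→22,z→11,s→11 12:3→12,6→21,z→23,s→13 13:3→13,6→13,z→13,s→13 14:3→24,6→14,z→14,s→13 15:3→15,6→21,z→25,s→26 16:3→12,6→16,z→27,s→13 17:3→25,6→27,z→28,s→29 18:3→19,6→30,z→29,s→18 19:3→13,6→24,z→31,s→19 20:3→13,6→20,z→20,s→13 21:3→21,6→24,z→32,s→13 22:3→24,6→20,z→22,s→13 23:3→23,6→32,z→33,s→13 24:3→13,6→24,z→34,s→13 25:3→25,6→32,z→28,s→35 26:3→19,6→36,z→35,s→26 27:3→23,6→27,z→33,s→13 28:3→28,6→13,z→28,s→37 29:3→31,6→38,z→37,s→29 30:3→24,6→30,z→38,s→13 31:3→13,6→34,z→39,s→31 32:3→32,6→34,z→33,s→13 33:3→33,6→13,z→33,s→13 34:3→13,6→34,z→40,s→13 35:3→31,6→41,z→37,s→35 36:3→24,6→24,z→41,s→13 37:3→39,6→13,z→37,s→37 38:3→34,6→38,z→42,s→13 39:3→13,6→13,z→39,s→39 40:3→13,6→13,z→40,s→13 41:3→34,6→34,z→42,s→13 42:3→40,6→13,z→42,s→13 [Hopcroft].
'36s': N↓-sim [68, 64, 39, 6] end={s0,s27,s30,s59,s70,s86} rej; 3/3 single-dels accept.
's33': run [68, 47, 21, 4] end={s38,s47,s59,s70} ∉↓L; 3/3 deletions ∈↓L.
'33663': run [68, 64, 49, 28, 14, 3] end={s47,s59,s70} ∉↓L; 5/5 del acc.
'63zz6': |S_i|=[68, 59, 51, 35, 17, 3] end={s59,s70,s82} — reject; 5/5 single-dels accept.
4 minimals (antichain).

Antichain: [36s, s33, 33663, 63zz6].


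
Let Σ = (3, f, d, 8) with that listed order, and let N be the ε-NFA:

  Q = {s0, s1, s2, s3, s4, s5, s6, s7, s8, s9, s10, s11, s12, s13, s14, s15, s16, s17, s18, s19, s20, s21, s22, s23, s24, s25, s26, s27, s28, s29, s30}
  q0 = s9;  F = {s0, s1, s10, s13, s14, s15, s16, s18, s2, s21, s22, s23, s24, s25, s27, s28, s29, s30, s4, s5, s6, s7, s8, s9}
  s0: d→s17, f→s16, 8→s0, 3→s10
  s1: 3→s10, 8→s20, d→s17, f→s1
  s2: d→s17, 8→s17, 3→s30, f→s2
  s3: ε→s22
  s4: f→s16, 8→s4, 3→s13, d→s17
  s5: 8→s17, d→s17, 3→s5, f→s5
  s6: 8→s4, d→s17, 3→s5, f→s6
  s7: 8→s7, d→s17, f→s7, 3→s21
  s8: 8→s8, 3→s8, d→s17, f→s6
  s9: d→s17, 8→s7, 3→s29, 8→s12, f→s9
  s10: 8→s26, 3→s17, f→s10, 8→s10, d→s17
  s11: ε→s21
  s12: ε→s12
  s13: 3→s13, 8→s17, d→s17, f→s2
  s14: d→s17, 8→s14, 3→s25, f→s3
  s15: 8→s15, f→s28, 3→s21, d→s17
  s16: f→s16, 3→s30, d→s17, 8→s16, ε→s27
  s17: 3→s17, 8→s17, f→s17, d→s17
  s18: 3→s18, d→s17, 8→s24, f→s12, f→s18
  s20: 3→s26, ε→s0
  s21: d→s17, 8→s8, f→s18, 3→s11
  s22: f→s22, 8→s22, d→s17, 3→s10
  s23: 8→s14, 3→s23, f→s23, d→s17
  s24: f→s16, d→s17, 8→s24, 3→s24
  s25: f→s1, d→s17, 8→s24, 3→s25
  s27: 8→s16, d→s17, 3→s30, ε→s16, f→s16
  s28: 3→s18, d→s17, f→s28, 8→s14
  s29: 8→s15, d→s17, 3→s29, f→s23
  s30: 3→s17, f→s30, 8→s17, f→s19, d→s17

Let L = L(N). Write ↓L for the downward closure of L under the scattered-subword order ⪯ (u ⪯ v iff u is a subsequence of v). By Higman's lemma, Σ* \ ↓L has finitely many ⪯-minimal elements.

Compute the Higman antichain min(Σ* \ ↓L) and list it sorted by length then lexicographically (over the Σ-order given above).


|Q|=31, |F|=24, |δ|=111 (6 ε).
min D↑ (24 st, q0=0, F={2}): 0:3→1,f→0,d→2,8→3 1:3→1,f→4,d→2,8→5 2:3→2,f→2,d→2,8→2 3:3→6,f→3,d→2,8→3 4:3→4,f→4,d→2,8→7 5:3→6,f→8,d→2,8→5 6:3→6,f→9,d→2,8→10 7:3→11,f→12,d→2,8→7 8:3→9,f→8,d→2,8→7 9:3→9,f→9,d→2,8→13 10:3→10,f→14,d→2,8→10 11:3→11,f→15,d→2,8→13 12:3→16,f→12,d→2,8→12 13:3→13,f→17,d→2,8→13 14:3→18,f→14,d→2,8→19 15:3→16,f→15,d→2,8→20 16:3→2,f→16,d→2,8→16 17:3→21,f→17,d→2,8→17 18:3→18,f→18,d→2,8→2 19:3→22,f→17,d→2,8→19 20:3→16,f→17,d→2,8→20 21:3→2,f→21,d→2,8→2 22:3→22,f→23,d→2,8→2 23:3→21,f→23,d→2,8→2 (ε-aug+det+¬).
'd': run [31, 1] end={s17} rej; 1/1 del acc.
'3f8f33': run [31, 29, 24, 18, 13, 5, 1] end={s17} — reject; 6/6 deletions ∈↓L.
'838f38': |S_i|=[31, 28, 22, 16, 12, 6, 1] end={s17} — reject; 6/6 deletions ∈↓L.
3 minimals (antichain).

Antichain: [d, 3f8f33, 838f38].


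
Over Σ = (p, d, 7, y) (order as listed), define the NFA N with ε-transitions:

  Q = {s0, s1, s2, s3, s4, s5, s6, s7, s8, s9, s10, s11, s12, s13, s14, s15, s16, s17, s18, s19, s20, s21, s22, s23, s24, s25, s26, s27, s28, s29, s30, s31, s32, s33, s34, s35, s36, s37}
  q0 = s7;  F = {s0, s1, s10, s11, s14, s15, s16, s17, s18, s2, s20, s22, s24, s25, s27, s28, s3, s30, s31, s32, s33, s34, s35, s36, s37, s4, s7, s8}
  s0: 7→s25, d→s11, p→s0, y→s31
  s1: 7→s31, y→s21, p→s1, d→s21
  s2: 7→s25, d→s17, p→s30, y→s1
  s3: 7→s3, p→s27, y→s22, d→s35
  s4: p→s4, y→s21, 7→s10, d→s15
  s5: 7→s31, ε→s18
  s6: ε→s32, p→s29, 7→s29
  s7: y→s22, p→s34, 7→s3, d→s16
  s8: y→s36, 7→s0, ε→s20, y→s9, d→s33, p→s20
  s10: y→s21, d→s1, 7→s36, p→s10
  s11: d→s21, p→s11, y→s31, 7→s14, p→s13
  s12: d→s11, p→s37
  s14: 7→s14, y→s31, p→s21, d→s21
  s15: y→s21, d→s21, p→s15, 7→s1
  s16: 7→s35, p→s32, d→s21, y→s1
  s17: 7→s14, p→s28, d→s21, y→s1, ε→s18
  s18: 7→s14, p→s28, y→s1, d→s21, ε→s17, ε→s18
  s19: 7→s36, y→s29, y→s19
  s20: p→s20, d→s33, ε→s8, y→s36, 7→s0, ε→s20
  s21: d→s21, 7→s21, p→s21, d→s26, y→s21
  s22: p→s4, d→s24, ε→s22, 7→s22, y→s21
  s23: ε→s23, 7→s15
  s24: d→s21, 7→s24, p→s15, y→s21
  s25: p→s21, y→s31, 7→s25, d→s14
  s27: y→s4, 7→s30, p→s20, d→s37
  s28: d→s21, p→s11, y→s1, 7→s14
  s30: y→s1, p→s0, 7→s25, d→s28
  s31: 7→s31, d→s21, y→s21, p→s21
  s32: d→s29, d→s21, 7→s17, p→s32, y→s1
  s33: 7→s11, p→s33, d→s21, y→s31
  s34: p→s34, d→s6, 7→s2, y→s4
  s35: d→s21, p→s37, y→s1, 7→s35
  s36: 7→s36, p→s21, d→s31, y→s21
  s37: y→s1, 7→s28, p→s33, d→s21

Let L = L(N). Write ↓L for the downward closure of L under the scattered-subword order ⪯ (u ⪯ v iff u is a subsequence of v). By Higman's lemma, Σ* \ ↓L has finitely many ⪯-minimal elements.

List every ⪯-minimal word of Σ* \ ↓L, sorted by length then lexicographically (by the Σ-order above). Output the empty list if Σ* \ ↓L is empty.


|Q|=38, |F|=28, |δ|=139 (10 ε).
min D↑ (27 st, q0=0, F={8}): 0:p→1,d→2,7→3,y→4 1:p→1,d→5,7→6,y→7 2:p→5,d→8,7→9,y→10 3:p→11,d→9,7→3,y→4 4:p→7,d→12,7→4,y→8 5:p→5,d→8,7→13,y→10 6:p→14,d→13,7→15,y→10 7:p→7,d→16,7→17,y→8 8:p→8,d→8,7→8,y→8 9:p→18,d→8,7→9,y→10 10:p→10,d→8,7→19,y→8 11:p→20,d→18,7→14,y→7 12:p→16,d→8,7→12,y→8 13:p→21,d→8,7→22,y→10 14:p→23,d→21,7→15,y→10 15:p→8,d→22,7→15,y→19 16:p→16,d→8,7→10,y→8 17:p→17,d→10,7→24,y→8 18:p→25,d→8,7→21,y→10 19:p→8,d→8,7→19,y→8 20:p→20,d→25,7→23,y→24 21:p→26,d→8,7→22,y→10 22:p→8,d→8,7→22,y→19 23:p→23,d→26,7→15,y→19 24:p→8,d→19,7→24,y→8 25:p→25,d→8,7→26,y→19 26:p→26,d→8,7→22,y→19 (ε-aug+det+¬).
'dd': N↓-sim [34, 19, 3] end={s21,s26,s29} rej; 2/2 single-dels accept.
'yy': N↓-sim [34, 11, 2] end={s21,s26} ∉↓L; 2/2 del acc.
'p77p': N↓-sim [34, 28, 17, 6, 2] end={s21,s26} — reject; 4/4 del acc.
'p7yd': N↓-sim [34, 28, 17, 4, 2] end={s21,s26} rej; 4/4 del acc.
'dy7p': run [34, 19, 4, 3, 2] end={s21,s26} ∉↓L; 4/4 deletions ∈↓L.
'7ppyp': N↓-sim [34, 29, 21, 17, 5, 2] end={s21,s26} rej; 5/5 deletions ∈↓L.
6 minimals (antichain).

A = [dd, yy, p77p, p7yd, dy7p, 7ppyp].


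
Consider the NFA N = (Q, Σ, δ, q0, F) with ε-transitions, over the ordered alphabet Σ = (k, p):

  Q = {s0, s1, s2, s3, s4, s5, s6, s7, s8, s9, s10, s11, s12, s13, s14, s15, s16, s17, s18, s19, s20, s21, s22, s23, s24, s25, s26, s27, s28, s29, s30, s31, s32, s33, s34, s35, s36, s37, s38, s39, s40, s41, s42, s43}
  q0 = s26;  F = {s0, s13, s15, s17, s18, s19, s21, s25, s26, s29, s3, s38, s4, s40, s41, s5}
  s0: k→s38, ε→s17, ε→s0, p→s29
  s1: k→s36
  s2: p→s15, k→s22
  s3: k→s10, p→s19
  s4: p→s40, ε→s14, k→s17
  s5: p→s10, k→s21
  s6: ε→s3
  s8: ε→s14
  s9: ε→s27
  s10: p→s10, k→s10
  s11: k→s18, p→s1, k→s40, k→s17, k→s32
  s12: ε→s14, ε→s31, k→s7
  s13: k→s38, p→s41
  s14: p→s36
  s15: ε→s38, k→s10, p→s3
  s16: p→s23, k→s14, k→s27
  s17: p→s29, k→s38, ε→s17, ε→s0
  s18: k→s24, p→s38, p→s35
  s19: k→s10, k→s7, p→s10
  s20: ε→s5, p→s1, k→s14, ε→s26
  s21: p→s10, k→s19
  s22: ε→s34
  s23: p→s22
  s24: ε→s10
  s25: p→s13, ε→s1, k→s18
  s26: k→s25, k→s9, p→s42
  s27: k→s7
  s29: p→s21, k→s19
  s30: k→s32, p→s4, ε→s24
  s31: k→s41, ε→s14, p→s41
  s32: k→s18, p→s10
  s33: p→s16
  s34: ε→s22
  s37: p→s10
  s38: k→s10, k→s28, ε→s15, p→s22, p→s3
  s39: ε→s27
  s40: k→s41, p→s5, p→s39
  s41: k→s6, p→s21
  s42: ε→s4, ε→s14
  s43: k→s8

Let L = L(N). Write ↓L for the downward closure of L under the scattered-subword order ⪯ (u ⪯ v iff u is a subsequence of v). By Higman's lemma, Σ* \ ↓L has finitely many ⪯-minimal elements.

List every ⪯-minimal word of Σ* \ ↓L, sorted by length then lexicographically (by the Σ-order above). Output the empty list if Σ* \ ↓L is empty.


|Q|=44, |F|=16, |δ|=89 (23 ε).
min D↑ (15 st, q0=0, F={7}): 0:k→1,p→2 1:k→3,p→4 2:k→5,p→6 3:k→7,p→8 4:k→8,p→9 5:k→8,p→10 6:k→9,p→11 7:k→7,p→7 8:k→7,p→12 9:k→12,p→13 10:k→14,p→13 11:k→13,p→7 12:k→7,p→14 13:k→14,p→7 14:k→7,p→7 (ε-aug+det+¬).
'kkk': run [31, 24, 14, 4] end={s10,s24,s28,s7} — reject; 3/3 del acc.
'pppp': N↓-sim [31, 25, 15, 7, 1] end={s10} rej; 4/4 single-dels accept.
'pkpkp': |S_i|=[31, 25, 15, 8, 3, 1] end={s10} rej; 5/5 deletions ∈↓L.
3 minimals (antichain).

Antichain: [kkk, pppp, pkpkp].


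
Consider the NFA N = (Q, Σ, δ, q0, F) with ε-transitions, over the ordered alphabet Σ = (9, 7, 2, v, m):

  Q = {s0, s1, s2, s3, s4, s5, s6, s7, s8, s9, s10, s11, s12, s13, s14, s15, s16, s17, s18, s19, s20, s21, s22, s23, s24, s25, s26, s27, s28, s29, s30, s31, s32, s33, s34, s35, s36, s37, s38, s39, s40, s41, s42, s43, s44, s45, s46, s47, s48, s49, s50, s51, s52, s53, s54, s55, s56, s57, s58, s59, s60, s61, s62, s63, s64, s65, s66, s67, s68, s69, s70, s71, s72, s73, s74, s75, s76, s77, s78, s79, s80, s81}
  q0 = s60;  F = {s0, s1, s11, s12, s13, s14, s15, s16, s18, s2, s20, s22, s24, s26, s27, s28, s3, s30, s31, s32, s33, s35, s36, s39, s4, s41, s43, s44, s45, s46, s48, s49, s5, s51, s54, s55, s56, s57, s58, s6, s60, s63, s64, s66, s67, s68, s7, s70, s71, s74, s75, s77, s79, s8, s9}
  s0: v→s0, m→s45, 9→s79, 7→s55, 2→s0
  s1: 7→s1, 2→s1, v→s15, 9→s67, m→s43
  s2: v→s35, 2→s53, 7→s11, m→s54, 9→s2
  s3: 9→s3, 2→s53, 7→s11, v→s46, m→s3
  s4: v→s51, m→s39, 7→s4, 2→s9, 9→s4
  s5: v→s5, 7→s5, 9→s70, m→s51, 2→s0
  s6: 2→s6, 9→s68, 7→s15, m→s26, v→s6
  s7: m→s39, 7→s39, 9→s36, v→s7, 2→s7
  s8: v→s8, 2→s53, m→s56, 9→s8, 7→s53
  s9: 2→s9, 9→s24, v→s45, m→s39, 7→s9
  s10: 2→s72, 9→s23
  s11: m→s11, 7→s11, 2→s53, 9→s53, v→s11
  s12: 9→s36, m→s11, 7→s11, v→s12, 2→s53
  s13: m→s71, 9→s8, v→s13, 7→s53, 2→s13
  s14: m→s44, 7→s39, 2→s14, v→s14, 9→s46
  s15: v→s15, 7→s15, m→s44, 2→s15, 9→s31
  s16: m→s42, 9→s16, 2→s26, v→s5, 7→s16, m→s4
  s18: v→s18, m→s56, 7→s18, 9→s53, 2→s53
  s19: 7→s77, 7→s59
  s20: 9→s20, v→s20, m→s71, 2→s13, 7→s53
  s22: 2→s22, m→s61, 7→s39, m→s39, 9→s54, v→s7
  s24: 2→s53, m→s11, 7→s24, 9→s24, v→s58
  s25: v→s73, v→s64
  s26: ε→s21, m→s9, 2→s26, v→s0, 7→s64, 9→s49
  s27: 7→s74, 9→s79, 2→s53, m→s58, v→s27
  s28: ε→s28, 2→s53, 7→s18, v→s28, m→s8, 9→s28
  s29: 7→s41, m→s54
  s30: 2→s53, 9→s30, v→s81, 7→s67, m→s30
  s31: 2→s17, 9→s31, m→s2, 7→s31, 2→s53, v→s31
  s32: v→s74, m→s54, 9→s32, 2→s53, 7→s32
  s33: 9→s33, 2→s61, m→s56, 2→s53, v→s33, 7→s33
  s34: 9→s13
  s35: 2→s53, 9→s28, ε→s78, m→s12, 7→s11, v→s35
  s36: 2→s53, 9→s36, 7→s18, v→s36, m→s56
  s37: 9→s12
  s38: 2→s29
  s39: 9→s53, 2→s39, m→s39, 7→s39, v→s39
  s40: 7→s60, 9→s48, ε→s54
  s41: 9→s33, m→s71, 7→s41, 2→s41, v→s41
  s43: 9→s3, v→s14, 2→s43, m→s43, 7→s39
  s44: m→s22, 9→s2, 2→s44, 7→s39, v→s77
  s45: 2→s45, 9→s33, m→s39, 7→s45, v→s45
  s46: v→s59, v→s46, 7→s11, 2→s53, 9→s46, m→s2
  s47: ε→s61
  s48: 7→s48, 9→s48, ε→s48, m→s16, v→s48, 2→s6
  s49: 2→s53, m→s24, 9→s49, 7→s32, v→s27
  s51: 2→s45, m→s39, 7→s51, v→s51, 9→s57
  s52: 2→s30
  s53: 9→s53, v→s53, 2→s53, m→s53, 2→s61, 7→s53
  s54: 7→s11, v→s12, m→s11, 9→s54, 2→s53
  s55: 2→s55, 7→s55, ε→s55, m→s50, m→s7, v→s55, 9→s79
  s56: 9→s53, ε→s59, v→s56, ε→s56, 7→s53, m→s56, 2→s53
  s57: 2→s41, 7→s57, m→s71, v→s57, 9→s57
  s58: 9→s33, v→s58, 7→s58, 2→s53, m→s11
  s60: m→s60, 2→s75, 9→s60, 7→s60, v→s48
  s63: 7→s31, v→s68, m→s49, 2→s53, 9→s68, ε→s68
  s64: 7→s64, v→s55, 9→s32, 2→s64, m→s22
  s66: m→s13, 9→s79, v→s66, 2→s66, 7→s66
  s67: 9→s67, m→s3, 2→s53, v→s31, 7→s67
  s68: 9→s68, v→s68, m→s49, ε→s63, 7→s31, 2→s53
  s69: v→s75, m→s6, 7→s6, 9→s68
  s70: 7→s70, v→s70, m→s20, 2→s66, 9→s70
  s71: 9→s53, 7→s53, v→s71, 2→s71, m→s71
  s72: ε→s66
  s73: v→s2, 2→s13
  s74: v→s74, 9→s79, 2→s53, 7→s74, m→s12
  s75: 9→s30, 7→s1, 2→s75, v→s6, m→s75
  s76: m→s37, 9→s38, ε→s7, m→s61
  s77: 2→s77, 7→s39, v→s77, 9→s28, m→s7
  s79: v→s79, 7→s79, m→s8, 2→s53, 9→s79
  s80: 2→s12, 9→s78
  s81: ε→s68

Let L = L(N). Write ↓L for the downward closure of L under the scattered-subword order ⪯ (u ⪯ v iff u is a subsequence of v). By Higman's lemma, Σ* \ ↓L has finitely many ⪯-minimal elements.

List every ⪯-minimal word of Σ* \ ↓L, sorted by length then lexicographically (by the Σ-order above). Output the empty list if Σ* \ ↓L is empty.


|Q|=82, |F|=55, |δ|=326 (14 ε).
min D↑ (55 st, q0=0, F={8}): 0:9→0,7→0,2→1,v→2,m→0 1:9→3,7→4,2→1,v→5,m→1 2:9→2,7→2,2→5,v→2,m→6 3:9→3,7→7,2→8,v→9,m→3 4:9→7,7→4,2→4,v→10,m→11 5:9→9,7→10,2→5,v→5,m→12 6:9→6,7→6,2→12,v→13,m→14 7:9→7,7→7,2→8,v→15,m→16 8:9→8,7→8,2→8,v→8,m→8 9:9→9,7→15,2→8,v→9,m→17 10:9→15,7→10,2→10,v→10,m→18 11:9→16,7→19,2→11,v→20,m→11 12:9→17,7→21,2→12,v→22,m→23 13:9→24,7→13,2→22,v→13,m→25 14:9→14,7→14,2→23,v→25,m→19 15:9→15,7→15,2→8,v→15,m→26 16:9→16,7→27,2→8,v→28,m→16 17:9→17,7→29,2→8,v→30,m→31 18:9→26,7→19,2→18,v→32,m→33 19:9→8,7→19,2→19,v→19,m→19 20:9→28,7→19,2→20,v→20,m→18 21:9→29,7→21,2→21,v→34,m→33 22:9→35,7→34,2→22,v→22,m→36 23:9→31,7→23,2→23,v→36,m→19 24:9→24,7→24,2→37,v→24,m→38 25:9→39,7→25,2→36,v→25,m→19 26:9→26,7→27,2→8,v→40,m→41 27:9→8,7→27,2→8,v→27,m→27 28:9→28,7→27,2→8,v→28,m→26 29:9→29,7→29,2→8,v→42,m→41 30:9→35,7→42,2→8,v→30,m→43 31:9→31,7→31,2→8,v→43,m→27 32:9→44,7→19,2→32,v→32,m→45 33:9→41,7→19,2→33,v→45,m→19 34:9→35,7→34,2→34,v→34,m→45 35:9→35,7→35,2→8,v→35,m→46 36:9→47,7→36,2→36,v→36,m→19 37:9→35,7→37,2→37,v→37,m→48 38:9→38,7→8,2→48,v→38,m→49 39:9→39,7→39,2→50,v→39,m→49 40:9→44,7→27,2→8,v→40,m→51 41:9→41,7→27,2→8,v→51,m→27 42:9→35,7→42,2→8,v→42,m→51 43:9→47,7→43,2→8,v→43,m→27 44:9→44,7→52,2→8,v→44,m→46 45:9→53,7→19,2→45,v→45,m→19 46:9→46,7→8,2→8,v→46,m→54 47:9→47,7→47,2→8,v→47,m→54 48:9→46,7→8,2→48,v→48,m→49 49:9→8,7→8,2→49,v→49,m→49 50:9→47,7→50,2→50,v→50,m→49 51:9→53,7→27,2→8,v→51,m→27 52:9→8,7→52,2→8,v→52,m→54 53:9→53,7→52,2→8,v→53,m→54 54:9→8,7→8,2→8,v→54,m→54 (ε-aug+det+¬).
'292': N↓-sim [64, 54, 31, 3] end={s17,s53,s61} ∉↓L; 3/3 del acc.
'27m79': N↓-sim [64, 54, 43, 26, 7, 2] end={s53,s61} rej; 5/5 deletions ∈↓L.
'vmmm9': N↓-sim [64, 57, 47, 27, 7, 2] end={s53,s61} ∉↓L; 5/5 del acc.
'vmv9m7': |S_i|=[64, 57, 47, 33, 17, 8, 2] end={s53,s61} rej; 6/6 del acc.
4 words, ⪯-incomp.

A = [292, 27m79, vmmm9, vmv9m7].


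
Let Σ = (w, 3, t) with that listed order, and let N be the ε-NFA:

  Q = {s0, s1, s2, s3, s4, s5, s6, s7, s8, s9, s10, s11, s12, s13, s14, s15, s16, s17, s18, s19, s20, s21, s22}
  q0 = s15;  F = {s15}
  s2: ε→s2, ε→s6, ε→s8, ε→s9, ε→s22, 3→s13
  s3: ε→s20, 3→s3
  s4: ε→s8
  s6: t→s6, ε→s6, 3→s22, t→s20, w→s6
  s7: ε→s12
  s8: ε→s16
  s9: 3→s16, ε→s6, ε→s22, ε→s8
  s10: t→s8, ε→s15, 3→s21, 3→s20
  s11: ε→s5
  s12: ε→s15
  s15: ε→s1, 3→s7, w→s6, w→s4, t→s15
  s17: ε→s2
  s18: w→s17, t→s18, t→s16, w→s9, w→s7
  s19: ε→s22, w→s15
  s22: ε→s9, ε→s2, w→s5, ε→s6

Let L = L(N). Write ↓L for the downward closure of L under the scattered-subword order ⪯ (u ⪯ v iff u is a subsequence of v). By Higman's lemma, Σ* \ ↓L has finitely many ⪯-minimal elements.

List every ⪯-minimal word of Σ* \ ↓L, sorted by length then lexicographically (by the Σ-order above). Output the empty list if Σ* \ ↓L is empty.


Antichain: [w].

|Q|=23, |F|=1, |δ|=43 (22 ε).
min D↑ (2 st, q0=0, F={1}): 0:w→1,3→0,t→0 1:w→1,3→1,t→1 (ε-aug+det+¬).
'w': N↓-sim [14, 10] end={s13,s16,s2,s20,s22,s4,s5,s6,s8,s9} — reject; 1/1 deletions ∈↓L.
1 obstructions.


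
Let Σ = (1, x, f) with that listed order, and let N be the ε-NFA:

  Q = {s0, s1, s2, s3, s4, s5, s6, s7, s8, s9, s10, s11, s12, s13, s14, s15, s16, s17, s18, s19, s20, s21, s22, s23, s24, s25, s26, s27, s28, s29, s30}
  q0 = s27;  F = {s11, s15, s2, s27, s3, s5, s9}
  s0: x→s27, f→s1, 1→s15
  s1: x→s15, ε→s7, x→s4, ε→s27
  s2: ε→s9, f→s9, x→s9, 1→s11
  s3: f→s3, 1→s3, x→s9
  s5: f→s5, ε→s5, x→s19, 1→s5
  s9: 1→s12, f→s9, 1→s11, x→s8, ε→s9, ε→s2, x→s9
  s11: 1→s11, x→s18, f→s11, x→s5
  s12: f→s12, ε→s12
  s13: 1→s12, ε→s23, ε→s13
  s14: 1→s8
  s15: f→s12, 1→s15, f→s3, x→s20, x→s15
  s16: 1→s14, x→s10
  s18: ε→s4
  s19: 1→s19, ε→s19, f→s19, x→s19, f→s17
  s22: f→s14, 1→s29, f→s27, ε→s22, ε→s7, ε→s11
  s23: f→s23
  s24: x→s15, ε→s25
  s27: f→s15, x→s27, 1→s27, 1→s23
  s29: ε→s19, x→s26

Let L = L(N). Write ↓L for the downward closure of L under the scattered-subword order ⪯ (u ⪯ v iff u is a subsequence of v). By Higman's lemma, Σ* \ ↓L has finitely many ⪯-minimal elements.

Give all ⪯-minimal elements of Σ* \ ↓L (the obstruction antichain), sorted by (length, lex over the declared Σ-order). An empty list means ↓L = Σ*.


min(Σ*\↓L) = [ffx1xx].

|Q|=31, |F|=7, |δ|=63 (16 ε).
min D↑ (7 st, q0=0, F={6}): 0:1→0,x→0,f→1 1:1→1,x→1,f→2 2:1→2,x→3,f→2 3:1→4,x→3,f→3 4:1→4,x→5,f→4 5:1→5,x→6,f→5 6:1→6,x→6,f→6 [Hopcroft].
'ffx1xx': N↓-sim [15, 14, 12, 10, 7, 5, 2] end={s17,s19} ∉↓L; 6/6 single-dels accept.
1 words, ⪯-incomp.


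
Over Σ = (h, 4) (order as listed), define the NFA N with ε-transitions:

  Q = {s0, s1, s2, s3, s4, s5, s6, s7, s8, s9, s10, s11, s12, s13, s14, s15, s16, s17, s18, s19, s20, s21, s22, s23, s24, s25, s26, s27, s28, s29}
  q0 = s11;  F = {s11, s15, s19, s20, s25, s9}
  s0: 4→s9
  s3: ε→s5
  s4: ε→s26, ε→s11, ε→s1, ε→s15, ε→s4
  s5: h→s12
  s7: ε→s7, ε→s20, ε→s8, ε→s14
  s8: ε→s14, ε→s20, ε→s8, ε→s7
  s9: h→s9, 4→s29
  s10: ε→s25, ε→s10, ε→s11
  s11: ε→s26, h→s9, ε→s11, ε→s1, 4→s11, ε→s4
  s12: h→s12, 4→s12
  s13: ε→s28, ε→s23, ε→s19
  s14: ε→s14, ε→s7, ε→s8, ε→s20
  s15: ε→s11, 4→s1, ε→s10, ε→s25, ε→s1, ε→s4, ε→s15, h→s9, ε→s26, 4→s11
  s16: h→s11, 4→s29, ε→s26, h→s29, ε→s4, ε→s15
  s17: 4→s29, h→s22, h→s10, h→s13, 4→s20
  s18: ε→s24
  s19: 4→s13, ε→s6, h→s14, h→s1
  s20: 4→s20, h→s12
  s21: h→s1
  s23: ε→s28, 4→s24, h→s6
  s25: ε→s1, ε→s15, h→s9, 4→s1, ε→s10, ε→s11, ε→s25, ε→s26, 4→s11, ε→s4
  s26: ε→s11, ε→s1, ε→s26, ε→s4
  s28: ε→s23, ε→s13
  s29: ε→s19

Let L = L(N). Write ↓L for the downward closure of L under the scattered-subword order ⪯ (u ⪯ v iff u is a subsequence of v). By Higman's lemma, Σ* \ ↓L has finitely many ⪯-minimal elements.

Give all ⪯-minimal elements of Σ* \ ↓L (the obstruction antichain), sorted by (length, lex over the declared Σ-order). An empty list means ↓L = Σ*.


Antichain: [h4hh].

|Q|=30, |F|=6, |δ|=85 (55 ε).
min D↑ (5 st, q0=0, F={4}): 0:h→1,4→0 1:h→1,4→2 2:h→3,4→2 3:h→4,4→3 4:h→4,4→4 [Hopcroft].
'h4hh': run [20, 14, 13, 7, 1] end={s12} rej; 4/4 del acc.
1 minimals (antichain).


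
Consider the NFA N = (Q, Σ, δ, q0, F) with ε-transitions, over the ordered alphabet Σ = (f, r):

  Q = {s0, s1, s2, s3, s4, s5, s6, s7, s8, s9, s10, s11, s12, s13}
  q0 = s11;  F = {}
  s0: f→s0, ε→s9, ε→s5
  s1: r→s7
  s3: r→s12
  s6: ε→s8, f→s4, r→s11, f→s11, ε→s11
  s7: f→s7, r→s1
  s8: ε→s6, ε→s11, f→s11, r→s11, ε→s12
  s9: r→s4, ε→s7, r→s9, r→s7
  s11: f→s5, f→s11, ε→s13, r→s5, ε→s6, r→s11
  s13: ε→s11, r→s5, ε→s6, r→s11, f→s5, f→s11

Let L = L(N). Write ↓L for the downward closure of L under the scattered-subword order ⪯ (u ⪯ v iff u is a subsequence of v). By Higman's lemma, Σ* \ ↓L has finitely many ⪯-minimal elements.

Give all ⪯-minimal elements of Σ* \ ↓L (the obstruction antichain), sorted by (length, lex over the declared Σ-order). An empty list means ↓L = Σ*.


Antichain: [ε].

|Q|=14, |F|=0, |δ|=33 (12 ε).
min D↑ (1 st, q0=0, F={0}): 0:f→0,r→0 [Hopcroft].
ε ∈ L(D↑) — L = ∅.


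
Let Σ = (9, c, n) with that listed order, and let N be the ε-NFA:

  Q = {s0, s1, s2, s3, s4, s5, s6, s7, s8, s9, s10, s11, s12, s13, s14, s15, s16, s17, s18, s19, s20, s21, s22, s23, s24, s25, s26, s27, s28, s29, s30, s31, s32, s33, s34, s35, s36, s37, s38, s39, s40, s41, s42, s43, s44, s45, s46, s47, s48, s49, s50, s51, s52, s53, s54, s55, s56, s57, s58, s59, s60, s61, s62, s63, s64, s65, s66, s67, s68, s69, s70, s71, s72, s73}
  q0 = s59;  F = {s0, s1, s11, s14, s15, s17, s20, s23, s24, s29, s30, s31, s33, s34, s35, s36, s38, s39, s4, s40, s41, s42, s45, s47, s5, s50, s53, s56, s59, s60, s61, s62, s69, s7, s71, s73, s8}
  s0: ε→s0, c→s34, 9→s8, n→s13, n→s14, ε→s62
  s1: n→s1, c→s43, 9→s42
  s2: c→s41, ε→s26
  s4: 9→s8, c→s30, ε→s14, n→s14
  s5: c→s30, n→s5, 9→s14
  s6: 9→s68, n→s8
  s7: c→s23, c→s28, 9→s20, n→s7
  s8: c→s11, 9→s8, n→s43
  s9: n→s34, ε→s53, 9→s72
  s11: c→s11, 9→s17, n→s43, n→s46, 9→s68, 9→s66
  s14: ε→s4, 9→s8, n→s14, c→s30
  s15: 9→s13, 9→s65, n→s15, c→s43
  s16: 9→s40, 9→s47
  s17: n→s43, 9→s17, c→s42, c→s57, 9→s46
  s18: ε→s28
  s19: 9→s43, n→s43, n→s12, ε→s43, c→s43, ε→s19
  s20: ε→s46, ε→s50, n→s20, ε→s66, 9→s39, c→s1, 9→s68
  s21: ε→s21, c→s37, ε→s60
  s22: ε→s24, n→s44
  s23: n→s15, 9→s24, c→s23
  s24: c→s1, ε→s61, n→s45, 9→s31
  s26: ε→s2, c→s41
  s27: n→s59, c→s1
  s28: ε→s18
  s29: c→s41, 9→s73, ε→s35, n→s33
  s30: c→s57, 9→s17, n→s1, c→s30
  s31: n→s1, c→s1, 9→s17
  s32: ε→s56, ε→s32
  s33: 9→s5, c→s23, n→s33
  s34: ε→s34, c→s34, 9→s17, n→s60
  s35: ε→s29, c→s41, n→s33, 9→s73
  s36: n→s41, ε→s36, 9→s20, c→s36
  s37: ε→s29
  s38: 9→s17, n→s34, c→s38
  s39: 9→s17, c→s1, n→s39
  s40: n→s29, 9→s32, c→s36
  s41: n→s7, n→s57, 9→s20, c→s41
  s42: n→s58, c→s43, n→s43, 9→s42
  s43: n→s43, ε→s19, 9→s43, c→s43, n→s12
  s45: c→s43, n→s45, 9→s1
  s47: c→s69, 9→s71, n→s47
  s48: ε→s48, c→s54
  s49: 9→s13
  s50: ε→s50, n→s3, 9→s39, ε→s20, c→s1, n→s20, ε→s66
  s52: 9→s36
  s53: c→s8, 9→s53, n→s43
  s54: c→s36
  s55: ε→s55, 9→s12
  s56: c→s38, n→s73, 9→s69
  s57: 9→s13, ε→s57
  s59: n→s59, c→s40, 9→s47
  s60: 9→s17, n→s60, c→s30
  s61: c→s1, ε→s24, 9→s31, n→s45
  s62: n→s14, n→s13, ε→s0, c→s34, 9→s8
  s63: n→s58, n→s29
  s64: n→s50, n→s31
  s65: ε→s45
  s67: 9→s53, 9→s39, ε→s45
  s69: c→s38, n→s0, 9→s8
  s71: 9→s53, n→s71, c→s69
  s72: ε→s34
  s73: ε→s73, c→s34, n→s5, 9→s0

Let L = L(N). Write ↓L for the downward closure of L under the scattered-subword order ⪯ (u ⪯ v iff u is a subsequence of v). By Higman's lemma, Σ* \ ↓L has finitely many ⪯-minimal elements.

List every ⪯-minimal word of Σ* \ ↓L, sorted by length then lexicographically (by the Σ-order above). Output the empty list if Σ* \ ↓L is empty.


|Q|=74, |F|=37, |δ|=195 (38 ε).
min D↑ (33 st, q0=0, F={16}): 0:9→1,c→2,n→0 1:9→3,c→4,n→1 2:9→5,c→6,n→7 3:9→8,c→4,n→3 4:9→9,c→10,n→11 5:9→4,c→10,n→12 6:9→13,c→6,n→14 7:9→12,c→14,n→15 8:9→8,c→9,n→16 9:9→9,c→17,n→16 10:9→18,c→10,n→19 11:9→9,c→19,n→20 12:9→11,c→19,n→21 13:9→22,c→23,n→13 14:9→13,c→14,n→24 15:9→21,c→25,n→15 16:9→16,c→16,n→16 17:9→18,c→17,n→16 18:9→18,c→26,n→16 19:9→18,c→19,n→27 20:9→9,c→28,n→20 21:9→20,c→28,n→21 22:9→18,c→23,n→22 23:9→26,c→16,n→23 24:9→13,c→25,n→24 25:9→29,c→25,n→30 26:9→26,c→16,n→16 27:9→18,c→28,n→27 28:9→18,c→28,n→23 29:9→31,c→23,n→32 30:9→32,c→16,n→30 31:9→18,c→23,n→23 32:9→23,c→16,n→32 [Hopcroft].
'999n': N↓-sim [51, 39, 27, 14, 5] end={s12,s19,s43,s46,s58} — reject; 4/4 deletions ∈↓L.
'9c9n': N↓-sim [51, 39, 23, 13, 5] end={s12,s19,s43,s46,s58} ∉↓L; 4/4 deletions ∈↓L.
'cc9cc': N↓-sim [51, 47, 33, 21, 8, 3] end={s12,s19,s43} — reject; 5/5 deletions ∈↓L.
'cnncnc': N↓-sim [51, 47, 41, 34, 23, 11, 3] end={s12,s19,s43} — reject; 6/6 deletions ∈↓L.
4 words, ⪯-incomp.

Antichain: [999n, 9c9n, cc9cc, cnncnc].
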